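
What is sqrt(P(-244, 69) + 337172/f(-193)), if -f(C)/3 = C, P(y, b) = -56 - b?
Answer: sqrt(153317463)/579 ≈ 21.385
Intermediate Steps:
f(C) = -3*C
sqrt(P(-244, 69) + 337172/f(-193)) = sqrt((-56 - 1*69) + 337172/((-3*(-193)))) = sqrt((-56 - 69) + 337172/579) = sqrt(-125 + 337172*(1/579)) = sqrt(-125 + 337172/579) = sqrt(264797/579) = sqrt(153317463)/579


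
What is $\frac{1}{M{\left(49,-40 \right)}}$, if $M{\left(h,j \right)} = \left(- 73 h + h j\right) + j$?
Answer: $- \frac{1}{5577} \approx -0.00017931$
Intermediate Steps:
$M{\left(h,j \right)} = j - 73 h + h j$
$\frac{1}{M{\left(49,-40 \right)}} = \frac{1}{-40 - 3577 + 49 \left(-40\right)} = \frac{1}{-40 - 3577 - 1960} = \frac{1}{-5577} = - \frac{1}{5577}$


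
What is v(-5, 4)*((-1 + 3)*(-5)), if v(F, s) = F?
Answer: 50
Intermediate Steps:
v(-5, 4)*((-1 + 3)*(-5)) = -5*(-1 + 3)*(-5) = -10*(-5) = -5*(-10) = 50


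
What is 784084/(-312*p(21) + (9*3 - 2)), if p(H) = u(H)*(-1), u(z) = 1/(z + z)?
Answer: 5488588/227 ≈ 24179.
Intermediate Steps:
u(z) = 1/(2*z)
p(H) = -1/(2*H) (p(H) = (1/(2*H))*(-1) = -1/(2*H))
784084/(-312*p(21) + (9*3 - 2)) = 784084/(-(-156)/21 + (9*3 - 2)) = 784084/(-(-156)/21 + (27 - 2)) = 784084/(-312*(-1/42) + 25) = 784084/(52/7 + 25) = 784084/(227/7) = 784084*(7/227) = 5488588/227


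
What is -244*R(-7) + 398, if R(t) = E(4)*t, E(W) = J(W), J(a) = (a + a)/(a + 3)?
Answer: 2350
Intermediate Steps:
J(a) = 2*a/(3 + a) (J(a) = (2*a)/(3 + a) = 2*a/(3 + a))
E(W) = 2*W/(3 + W)
R(t) = 8*t/7 (R(t) = (2*4/(3 + 4))*t = (2*4/7)*t = (2*4*(1/7))*t = 8*t/7)
-244*R(-7) + 398 = -1952*(-7)/7 + 398 = -244*(-8) + 398 = 1952 + 398 = 2350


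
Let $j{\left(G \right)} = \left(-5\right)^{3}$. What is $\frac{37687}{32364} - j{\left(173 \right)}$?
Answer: $\frac{4083187}{32364} \approx 126.16$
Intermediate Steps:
$j{\left(G \right)} = -125$
$\frac{37687}{32364} - j{\left(173 \right)} = \frac{37687}{32364} - -125 = 37687 \cdot \frac{1}{32364} + 125 = \frac{37687}{32364} + 125 = \frac{4083187}{32364}$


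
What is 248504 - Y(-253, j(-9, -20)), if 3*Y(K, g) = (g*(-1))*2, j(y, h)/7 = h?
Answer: 745232/3 ≈ 2.4841e+5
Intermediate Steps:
j(y, h) = 7*h
Y(K, g) = -2*g/3 (Y(K, g) = ((g*(-1))*2)/3 = (-g*2)/3 = (-2*g)/3 = -2*g/3)
248504 - Y(-253, j(-9, -20)) = 248504 - (-2)*7*(-20)/3 = 248504 - (-2)*(-140)/3 = 248504 - 1*280/3 = 248504 - 280/3 = 745232/3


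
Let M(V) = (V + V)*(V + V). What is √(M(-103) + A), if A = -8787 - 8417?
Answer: 4*√1577 ≈ 158.85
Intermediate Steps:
A = -17204
M(V) = 4*V² (M(V) = (2*V)*(2*V) = 4*V²)
√(M(-103) + A) = √(4*(-103)² - 17204) = √(4*10609 - 17204) = √(42436 - 17204) = √25232 = 4*√1577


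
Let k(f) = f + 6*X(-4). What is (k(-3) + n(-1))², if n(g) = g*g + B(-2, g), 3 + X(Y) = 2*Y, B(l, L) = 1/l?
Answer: 18769/4 ≈ 4692.3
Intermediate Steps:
X(Y) = -3 + 2*Y
n(g) = -½ + g² (n(g) = g*g + 1/(-2) = g² - ½ = -½ + g²)
k(f) = -66 + f (k(f) = f + 6*(-3 + 2*(-4)) = f + 6*(-3 - 8) = f + 6*(-11) = f - 66 = -66 + f)
(k(-3) + n(-1))² = ((-66 - 3) + (-½ + (-1)²))² = (-69 + (-½ + 1))² = (-69 + ½)² = (-137/2)² = 18769/4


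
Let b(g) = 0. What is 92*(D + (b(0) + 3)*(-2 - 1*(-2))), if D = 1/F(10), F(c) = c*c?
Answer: 23/25 ≈ 0.92000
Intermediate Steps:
F(c) = c²
D = 1/100 (D = 1/(10²) = 1/100 ≈ 0.010000)
92*(D + (b(0) + 3)*(-2 - 1*(-2))) = 92*(1/100 + (0 + 3)*(-2 - 1*(-2))) = 92*(1/100 + 3*(-2 + 2)) = 92*(1/100 + 3*0) = 92*(1/100 + 0) = 92*(1/100) = 23/25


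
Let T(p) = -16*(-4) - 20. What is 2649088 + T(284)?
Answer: 2649132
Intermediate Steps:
T(p) = 44 (T(p) = 64 - 20 = 44)
2649088 + T(284) = 2649088 + 44 = 2649132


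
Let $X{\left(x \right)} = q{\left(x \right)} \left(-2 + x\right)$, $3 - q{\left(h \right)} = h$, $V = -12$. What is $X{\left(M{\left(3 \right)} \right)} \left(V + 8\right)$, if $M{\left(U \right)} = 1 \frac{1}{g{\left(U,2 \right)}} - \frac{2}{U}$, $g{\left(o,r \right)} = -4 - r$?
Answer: $\frac{391}{9} \approx 43.444$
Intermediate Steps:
$q{\left(h \right)} = 3 - h$
$M{\left(U \right)} = - \frac{1}{6} - \frac{2}{U}$ ($M{\left(U \right)} = 1 \frac{1}{-4 - 2} - \frac{2}{U} = 1 \frac{1}{-6} - \frac{2}{U} = 1 \left(- \frac{1}{6}\right) - \frac{2}{U} = - \frac{1}{6} - \frac{2}{U}$)
$X{\left(x \right)} = \left(-2 + x\right) \left(3 - x\right)$ ($X{\left(x \right)} = \left(3 - x\right) \left(-2 + x\right) = \left(-2 + x\right) \left(3 - x\right)$)
$X{\left(M{\left(3 \right)} \right)} \left(V + 8\right) = - \left(-3 + \frac{-12 - 3}{6 \cdot 3}\right) \left(-2 + \frac{-12 - 3}{6 \cdot 3}\right) \left(-12 + 8\right) = - \left(-3 + \frac{1}{6} \cdot \frac{1}{3} \left(-12 - 3\right)\right) \left(-2 + \frac{1}{6} \cdot \frac{1}{3} \left(-12 - 3\right)\right) \left(-4\right) = - \left(-3 + \frac{1}{6} \cdot \frac{1}{3} \left(-15\right)\right) \left(-2 + \frac{1}{6} \cdot \frac{1}{3} \left(-15\right)\right) \left(-4\right) = - \left(-3 - \frac{5}{6}\right) \left(-2 - \frac{5}{6}\right) \left(-4\right) = \left(-1\right) \left(- \frac{23}{6}\right) \left(- \frac{17}{6}\right) \left(-4\right) = \left(- \frac{391}{36}\right) \left(-4\right) = \frac{391}{9}$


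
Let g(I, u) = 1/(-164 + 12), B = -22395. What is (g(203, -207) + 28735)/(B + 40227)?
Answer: 4367719/2710464 ≈ 1.6114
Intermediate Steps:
g(I, u) = -1/152 (g(I, u) = 1/(-152) = -1/152)
(g(203, -207) + 28735)/(B + 40227) = (-1/152 + 28735)/(-22395 + 40227) = (4367719/152)/17832 = (4367719/152)*(1/17832) = 4367719/2710464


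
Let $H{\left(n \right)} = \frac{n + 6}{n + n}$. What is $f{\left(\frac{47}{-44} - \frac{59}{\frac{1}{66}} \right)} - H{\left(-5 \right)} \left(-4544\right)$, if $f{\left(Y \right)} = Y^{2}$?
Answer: $\frac{146856264853}{9680} \approx 1.5171 \cdot 10^{7}$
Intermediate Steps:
$H{\left(n \right)} = \frac{6 + n}{2 n}$
$f{\left(\frac{47}{-44} - \frac{59}{\frac{1}{66}} \right)} - H{\left(-5 \right)} \left(-4544\right) = \left(\frac{47}{-44} - \frac{59}{\frac{1}{66}}\right)^{2} - \frac{6 - 5}{2 \left(-5\right)} \left(-4544\right) = \left(47 \left(- \frac{1}{44}\right) - 59 \frac{1}{\frac{1}{66}}\right)^{2} - \frac{1}{2} \left(- \frac{1}{5}\right) 1 \left(-4544\right) = \left(- \frac{47}{44} - 3894\right)^{2} - \left(- \frac{1}{10}\right) \left(-4544\right) = \left(- \frac{47}{44} - 3894\right)^{2} - \frac{2272}{5} = \left(- \frac{171383}{44}\right)^{2} - \frac{2272}{5} = \frac{29372132689}{1936} - \frac{2272}{5} = \frac{146856264853}{9680}$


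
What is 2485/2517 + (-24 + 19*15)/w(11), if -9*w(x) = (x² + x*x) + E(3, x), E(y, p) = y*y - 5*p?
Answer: -5425373/493332 ≈ -10.997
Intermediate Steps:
E(y, p) = y² - 5*p
w(x) = -1 - 2*x²/9 + 5*x/9 (w(x) = -((x² + x*x) + (3² - 5*x))/9 = -((x² + x²) + (9 - 5*x))/9 = -(2*x² + (9 - 5*x))/9 = -(9 - 5*x + 2*x²)/9 = -1 - 2*x²/9 + 5*x/9)
2485/2517 + (-24 + 19*15)/w(11) = 2485/2517 + (-24 + 19*15)/(-1 - 2/9*11² + (5/9)*11) = 2485*(1/2517) + (-24 + 285)/(-1 - 2/9*121 + 55/9) = 2485/2517 + 261/(-1 - 242/9 + 55/9) = 2485/2517 + 261/(-196/9) = 2485/2517 + 261*(-9/196) = 2485/2517 - 2349/196 = -5425373/493332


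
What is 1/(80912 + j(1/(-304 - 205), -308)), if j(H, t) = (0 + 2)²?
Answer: 1/80916 ≈ 1.2358e-5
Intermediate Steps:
j(H, t) = 4 (j(H, t) = 2² = 4)
1/(80912 + j(1/(-304 - 205), -308)) = 1/(80912 + 4) = 1/80916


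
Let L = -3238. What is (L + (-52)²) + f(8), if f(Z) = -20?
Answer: -554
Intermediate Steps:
(L + (-52)²) + f(8) = (-3238 + (-52)²) - 20 = (-3238 + 2704) - 20 = -534 - 20 = -554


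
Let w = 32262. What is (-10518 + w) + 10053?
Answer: 31797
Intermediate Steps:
(-10518 + w) + 10053 = (-10518 + 32262) + 10053 = 21744 + 10053 = 31797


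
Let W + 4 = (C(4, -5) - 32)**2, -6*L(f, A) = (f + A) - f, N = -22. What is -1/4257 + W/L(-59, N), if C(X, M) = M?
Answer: 1584764/4257 ≈ 372.27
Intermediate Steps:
L(f, A) = -A/6 (L(f, A) = -((f + A) - f)/6 = -((A + f) - f)/6 = -A/6)
W = 1365 (W = -4 + (-5 - 32)**2 = -4 + (-37)**2 = -4 + 1369 = 1365)
-1/4257 + W/L(-59, N) = -1/4257 + 1365/((-1/6*(-22))) = -1*1/4257 + 1365/(11/3) = -1/4257 + 1365*(3/11) = -1/4257 + 4095/11 = 1584764/4257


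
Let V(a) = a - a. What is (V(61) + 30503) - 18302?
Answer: 12201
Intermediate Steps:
V(a) = 0
(V(61) + 30503) - 18302 = (0 + 30503) - 18302 = 30503 - 18302 = 12201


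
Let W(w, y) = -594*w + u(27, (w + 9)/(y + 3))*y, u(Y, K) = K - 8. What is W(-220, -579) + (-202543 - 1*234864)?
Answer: -58042963/192 ≈ -3.0231e+5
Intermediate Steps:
u(Y, K) = -8 + K
W(w, y) = -594*w + y*(-8 + (9 + w)/(3 + y)) (W(w, y) = -594*w + (-8 + (w + 9)/(y + 3))*y = -594*w + (-8 + (9 + w)/(3 + y))*y = -594*w + y*(-8 + (9 + w)/(3 + y)))
W(-220, -579) + (-202543 - 1*234864) = (-579*(-15 - 220 - 8*(-579)) - 594*(-220)*(3 - 579))/(3 - 579) + (-202543 - 1*234864) = (-579*(-15 - 220 + 4632) - 594*(-220)*(-576))/(-576) + (-202543 - 234864) = -(-579*4397 - 75271680)/576 - 437407 = -(-2545863 - 75271680)/576 - 437407 = -1/576*(-77817543) - 437407 = 25939181/192 - 437407 = -58042963/192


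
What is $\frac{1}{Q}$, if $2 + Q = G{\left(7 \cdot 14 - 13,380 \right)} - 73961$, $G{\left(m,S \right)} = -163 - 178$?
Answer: $- \frac{1}{74304} \approx -1.3458 \cdot 10^{-5}$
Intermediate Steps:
$G{\left(m,S \right)} = -341$ ($G{\left(m,S \right)} = -163 - 178 = -341$)
$Q = -74304$ ($Q = -2 - 74302 = -74304$)
$\frac{1}{Q} = \frac{1}{-74304} = - \frac{1}{74304}$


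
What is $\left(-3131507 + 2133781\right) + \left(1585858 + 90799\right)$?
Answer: $678931$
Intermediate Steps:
$\left(-3131507 + 2133781\right) + \left(1585858 + 90799\right) = -997726 + 1676657 = 678931$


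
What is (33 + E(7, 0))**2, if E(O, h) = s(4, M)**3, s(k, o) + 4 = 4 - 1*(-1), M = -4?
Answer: 1156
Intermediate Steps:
s(k, o) = 1 (s(k, o) = -4 + (4 - 1*(-1)) = -4 + (4 + 1) = -4 + 5 = 1)
E(O, h) = 1 (E(O, h) = 1**3 = 1)
(33 + E(7, 0))**2 = (33 + 1)**2 = 34**2 = 1156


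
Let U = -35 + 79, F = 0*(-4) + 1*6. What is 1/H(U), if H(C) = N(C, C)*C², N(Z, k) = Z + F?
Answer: 1/96800 ≈ 1.0331e-5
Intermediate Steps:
F = 6 (F = 0 + 6 = 6)
N(Z, k) = 6 + Z (N(Z, k) = Z + 6 = 6 + Z)
U = 44
H(C) = C²*(6 + C) (H(C) = (6 + C)*C² = C²*(6 + C))
1/H(U) = 1/(44²*(6 + 44)) = 1/(1936*50) = 1/96800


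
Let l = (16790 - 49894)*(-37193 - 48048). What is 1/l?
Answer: 1/2821818064 ≈ 3.5438e-10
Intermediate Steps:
l = 2821818064 (l = -33104*(-85241) = 2821818064)
1/l = 1/2821818064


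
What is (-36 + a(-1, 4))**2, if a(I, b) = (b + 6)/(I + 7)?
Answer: 10609/9 ≈ 1178.8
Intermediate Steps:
a(I, b) = (6 + b)/(7 + I)
(-36 + a(-1, 4))**2 = (-36 + (6 + 4)/(7 - 1))**2 = (-36 + 10/6)**2 = (-36 + (1/6)*10)**2 = (-36 + 5/3)**2 = (-103/3)**2 = 10609/9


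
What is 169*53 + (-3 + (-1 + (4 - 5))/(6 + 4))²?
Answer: 224181/25 ≈ 8967.2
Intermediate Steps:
169*53 + (-3 + (-1 + (4 - 5))/(6 + 4))² = 8957 + (-3 + (-1 - 1)/10)² = 8957 + (-3 - 2*⅒)² = 8957 + (-3 - ⅕)² = 8957 + (-16/5)² = 8957 + 256/25 = 224181/25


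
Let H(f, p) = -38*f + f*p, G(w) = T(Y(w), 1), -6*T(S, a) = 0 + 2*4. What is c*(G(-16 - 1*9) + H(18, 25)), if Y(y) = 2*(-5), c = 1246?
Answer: -879676/3 ≈ -2.9323e+5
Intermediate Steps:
Y(y) = -10
T(S, a) = -4/3 (T(S, a) = -(0 + 2*4)/6 = -(0 + 8)/6 = -⅙*8 = -4/3)
G(w) = -4/3
c*(G(-16 - 1*9) + H(18, 25)) = 1246*(-4/3 + 18*(-38 + 25)) = 1246*(-4/3 + 18*(-13)) = 1246*(-4/3 - 234) = 1246*(-706/3) = -879676/3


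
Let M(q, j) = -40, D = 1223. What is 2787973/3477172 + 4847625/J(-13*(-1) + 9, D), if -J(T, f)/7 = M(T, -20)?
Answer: 842840327447/48680408 ≈ 17314.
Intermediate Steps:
J(T, f) = 280 (J(T, f) = -7*(-40) = 280)
2787973/3477172 + 4847625/J(-13*(-1) + 9, D) = 2787973/3477172 + 4847625/280 = 2787973*(1/3477172) + 4847625*(1/280) = 2787973/3477172 + 969525/56 = 842840327447/48680408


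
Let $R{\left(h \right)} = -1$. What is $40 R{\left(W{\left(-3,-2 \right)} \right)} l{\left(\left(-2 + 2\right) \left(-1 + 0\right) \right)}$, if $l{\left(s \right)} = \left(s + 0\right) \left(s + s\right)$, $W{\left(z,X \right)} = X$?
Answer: $0$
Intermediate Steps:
$l{\left(s \right)} = 2 s^{2}$ ($l{\left(s \right)} = s 2 s = 2 s^{2}$)
$40 R{\left(W{\left(-3,-2 \right)} \right)} l{\left(\left(-2 + 2\right) \left(-1 + 0\right) \right)} = 40 \left(-1\right) 2 \left(\left(-2 + 2\right) \left(-1 + 0\right)\right)^{2} = - 40 \cdot 2 \left(0 \left(-1\right)\right)^{2} = - 40 \cdot 2 \cdot 0^{2} = - 40 \cdot 2 \cdot 0 = \left(-40\right) 0 = 0$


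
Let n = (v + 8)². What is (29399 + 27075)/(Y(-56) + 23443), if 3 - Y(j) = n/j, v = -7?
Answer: 3162544/1312977 ≈ 2.4087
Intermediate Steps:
n = 1 (n = (-7 + 8)² = 1² = 1)
Y(j) = 3 - 1/j
(29399 + 27075)/(Y(-56) + 23443) = (29399 + 27075)/((3 - 1/(-56)) + 23443) = 56474/((3 - 1*(-1/56)) + 23443) = 56474/((3 + 1/56) + 23443) = 56474/(169/56 + 23443) = 56474/(1312977/56) = 56474*(56/1312977) = 3162544/1312977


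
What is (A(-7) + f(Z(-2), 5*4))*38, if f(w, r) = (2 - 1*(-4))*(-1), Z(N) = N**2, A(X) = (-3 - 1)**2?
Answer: 380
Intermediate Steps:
A(X) = 16 (A(X) = (-4)**2 = 16)
f(w, r) = -6 (f(w, r) = (2 + 4)*(-1) = 6*(-1) = -6)
(A(-7) + f(Z(-2), 5*4))*38 = (16 - 6)*38 = 10*38 = 380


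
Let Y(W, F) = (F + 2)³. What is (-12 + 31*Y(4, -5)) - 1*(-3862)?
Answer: 3013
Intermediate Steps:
Y(W, F) = (2 + F)³
(-12 + 31*Y(4, -5)) - 1*(-3862) = (-12 + 31*(2 - 5)³) - 1*(-3862) = (-12 + 31*(-3)³) + 3862 = (-12 + 31*(-27)) + 3862 = (-12 - 837) + 3862 = -849 + 3862 = 3013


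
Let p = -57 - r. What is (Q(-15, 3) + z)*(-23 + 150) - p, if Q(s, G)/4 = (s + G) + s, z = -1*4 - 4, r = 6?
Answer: -14669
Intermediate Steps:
z = -8 (z = -4 - 4 = -8)
Q(s, G) = 4*G + 8*s (Q(s, G) = 4*((s + G) + s) = 4*((G + s) + s) = 4*(G + 2*s) = 4*G + 8*s)
p = -63 (p = -57 - 1*6 = -57 - 6 = -63)
(Q(-15, 3) + z)*(-23 + 150) - p = ((4*3 + 8*(-15)) - 8)*(-23 + 150) - 1*(-63) = ((12 - 120) - 8)*127 + 63 = (-108 - 8)*127 + 63 = -116*127 + 63 = -14732 + 63 = -14669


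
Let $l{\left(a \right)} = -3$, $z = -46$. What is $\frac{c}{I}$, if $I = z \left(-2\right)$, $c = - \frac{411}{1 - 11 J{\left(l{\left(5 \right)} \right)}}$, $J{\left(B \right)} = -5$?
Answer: $- \frac{411}{5152} \approx -0.079775$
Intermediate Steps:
$c = - \frac{411}{56}$ ($c = - \frac{411}{1 - -55} = - \frac{411}{1 + 55} = - \frac{411}{56} \approx -7.3393$)
$I = 92$ ($I = \left(-46\right) \left(-2\right) = 92$)
$\frac{c}{I} = - \frac{411}{56 \cdot 92} = \left(- \frac{411}{56}\right) \frac{1}{92} = - \frac{411}{5152}$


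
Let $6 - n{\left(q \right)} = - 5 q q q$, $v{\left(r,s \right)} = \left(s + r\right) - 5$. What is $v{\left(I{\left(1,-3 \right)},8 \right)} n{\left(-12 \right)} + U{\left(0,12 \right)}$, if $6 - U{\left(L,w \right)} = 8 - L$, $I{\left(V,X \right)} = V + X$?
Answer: $-8636$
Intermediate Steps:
$v{\left(r,s \right)} = -5 + r + s$ ($v{\left(r,s \right)} = \left(r + s\right) - 5 = -5 + r + s$)
$U{\left(L,w \right)} = -2 + L$ ($U{\left(L,w \right)} = 6 - \left(8 - L\right) = 6 + \left(-8 + L\right) = -2 + L$)
$n{\left(q \right)} = 6 + 5 q^{3}$ ($n{\left(q \right)} = 6 - - 5 q q q = 6 - - 5 q^{2} q = 6 - - 5 q^{3} = 6 + 5 q^{3}$)
$v{\left(I{\left(1,-3 \right)},8 \right)} n{\left(-12 \right)} + U{\left(0,12 \right)} = \left(-5 + \left(1 - 3\right) + 8\right) \left(6 + 5 \left(-12\right)^{3}\right) + \left(-2 + 0\right) = \left(-5 - 2 + 8\right) \left(6 + 5 \left(-1728\right)\right) - 2 = 1 \left(6 - 8640\right) - 2 = 1 \left(-8634\right) - 2 = -8634 - 2 = -8636$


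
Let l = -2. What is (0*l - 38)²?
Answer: 1444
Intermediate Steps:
(0*l - 38)² = (0*(-2) - 38)² = (0 - 38)² = (-38)² = 1444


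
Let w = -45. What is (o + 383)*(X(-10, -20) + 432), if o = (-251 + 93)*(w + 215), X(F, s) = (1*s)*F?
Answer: -16733464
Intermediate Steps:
X(F, s) = F*s (X(F, s) = s*F = F*s)
o = -26860 (o = (-251 + 93)*(-45 + 215) = -158*170 = -26860)
(o + 383)*(X(-10, -20) + 432) = (-26860 + 383)*(-10*(-20) + 432) = -26477*(200 + 432) = -26477*632 = -16733464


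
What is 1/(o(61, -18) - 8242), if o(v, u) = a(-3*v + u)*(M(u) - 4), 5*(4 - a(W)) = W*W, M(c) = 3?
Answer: -5/829 ≈ -0.0060314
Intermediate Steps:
a(W) = 4 - W²/5 (a(W) = 4 - W*W/5 = 4 - W²/5)
o(v, u) = -4 + (u - 3*v)²/5 (o(v, u) = (4 - (-3*v + u)²/5)*(3 - 4) = (4 - (u - 3*v)²/5)*(-1) = -4 + (u - 3*v)²/5)
1/(o(61, -18) - 8242) = 1/((-4 + (-18 - 3*61)²/5) - 8242) = 1/((-4 + (-18 - 183)²/5) - 8242) = 1/((-4 + (⅕)*(-201)²) - 8242) = 1/((-4 + (⅕)*40401) - 8242) = 1/((-4 + 40401/5) - 8242) = 1/(40381/5 - 8242) = 1/(-829/5) = -5/829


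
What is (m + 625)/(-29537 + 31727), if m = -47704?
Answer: -15693/730 ≈ -21.497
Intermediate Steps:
(m + 625)/(-29537 + 31727) = (-47704 + 625)/(-29537 + 31727) = -47079/2190 = -47079*1/2190 = -15693/730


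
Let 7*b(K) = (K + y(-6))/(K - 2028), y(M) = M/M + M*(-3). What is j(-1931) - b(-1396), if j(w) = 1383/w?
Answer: -35806731/46282208 ≈ -0.77366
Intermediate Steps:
y(M) = 1 - 3*M
b(K) = (19 + K)/(7*(-2028 + K)) (b(K) = ((K + (1 - 3*(-6)))/(K - 2028))/7 = ((K + (1 + 18))/(-2028 + K))/7 = ((K + 19)/(-2028 + K))/7 = ((19 + K)/(-2028 + K))/7 = (19 + K)/(7*(-2028 + K)))
j(-1931) - b(-1396) = 1383/(-1931) - (19 - 1396)/(7*(-2028 - 1396)) = 1383*(-1/1931) - (-1377)/(7*(-3424)) = -1383/1931 - (-1)*(-1377)/(7*3424) = -1383/1931 - 1*1377/23968 = -1383/1931 - 1377/23968 = -35806731/46282208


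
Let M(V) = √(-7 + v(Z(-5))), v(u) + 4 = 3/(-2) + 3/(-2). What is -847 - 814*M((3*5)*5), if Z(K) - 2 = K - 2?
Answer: -847 - 814*I*√14 ≈ -847.0 - 3045.7*I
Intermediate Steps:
Z(K) = K (Z(K) = 2 + (K - 2) = 2 + (-2 + K) = K)
v(u) = -7 (v(u) = -4 + (3/(-2) + 3/(-2)) = -4 + (3*(-½) + 3*(-½)) = -4 + (-3/2 - 3/2) = -4 - 3 = -7)
M(V) = I*√14 (M(V) = √(-7 - 7) = √(-14) = I*√14)
-847 - 814*M((3*5)*5) = -847 - 814*I*√14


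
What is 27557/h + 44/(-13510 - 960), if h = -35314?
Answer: -200151803/255496790 ≈ -0.78338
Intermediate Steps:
27557/h + 44/(-13510 - 960) = 27557/(-35314) + 44/(-13510 - 960) = 27557*(-1/35314) + 44/(-14470) = -27557/35314 + 44*(-1/14470) = -27557/35314 - 22/7235 = -200151803/255496790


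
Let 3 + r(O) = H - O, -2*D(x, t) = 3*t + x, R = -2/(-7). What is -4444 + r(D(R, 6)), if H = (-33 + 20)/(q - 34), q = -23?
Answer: -1770614/399 ≈ -4437.6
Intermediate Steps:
H = 13/57 (H = (-33 + 20)/(-23 - 34) = -13/(-57) = -13*(-1/57) = 13/57 ≈ 0.22807)
R = 2/7 (R = -2*(-⅐) = 2/7 ≈ 0.28571)
D(x, t) = -3*t/2 - x/2 (D(x, t) = -(3*t + x)/2 = -(x + 3*t)/2 = -3*t/2 - x/2)
r(O) = -158/57 - O (r(O) = -3 + (13/57 - O) = -158/57 - O)
-4444 + r(D(R, 6)) = -4444 + (-158/57 - (-3/2*6 - ½*2/7)) = -4444 + (-158/57 - (-9 - ⅐)) = -4444 + (-158/57 - 1*(-64/7)) = -4444 + (-158/57 + 64/7) = -4444 + 2542/399 = -1770614/399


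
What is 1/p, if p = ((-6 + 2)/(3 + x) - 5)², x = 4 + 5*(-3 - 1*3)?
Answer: 529/12321 ≈ 0.042935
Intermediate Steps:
x = -26 (x = 4 + 5*(-3 - 3) = 4 + 5*(-6) = 4 - 30 = -26)
p = 12321/529 (p = ((-6 + 2)/(3 - 26) - 5)² = (-4/(-23) - 5)² = (-4*(-1/23) - 5)² = (4/23 - 5)² = (-111/23)² = 12321/529 ≈ 23.291)
1/p = 1/(12321/529) = 529/12321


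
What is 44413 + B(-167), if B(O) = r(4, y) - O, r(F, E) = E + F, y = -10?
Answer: 44574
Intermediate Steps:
B(O) = -6 - O (B(O) = (-10 + 4) - O = -6 - O)
44413 + B(-167) = 44413 + (-6 - 1*(-167)) = 44413 + (-6 + 167) = 44413 + 161 = 44574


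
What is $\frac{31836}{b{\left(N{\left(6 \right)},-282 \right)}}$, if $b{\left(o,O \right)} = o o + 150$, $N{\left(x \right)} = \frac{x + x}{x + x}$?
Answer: $\frac{31836}{151} \approx 210.83$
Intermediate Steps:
$N{\left(x \right)} = 1$ ($N{\left(x \right)} = \frac{2 x}{2 x} = 2 x \frac{1}{2 x} = 1$)
$b{\left(o,O \right)} = 150 + o^{2}$ ($b{\left(o,O \right)} = o^{2} + 150 = 150 + o^{2}$)
$\frac{31836}{b{\left(N{\left(6 \right)},-282 \right)}} = \frac{31836}{150 + 1^{2}} = \frac{31836}{150 + 1} = \frac{31836}{151}$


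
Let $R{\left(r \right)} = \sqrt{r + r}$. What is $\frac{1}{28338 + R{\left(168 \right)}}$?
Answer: $\frac{4723}{133840318} - \frac{\sqrt{21}}{200760477} \approx 3.5266 \cdot 10^{-5}$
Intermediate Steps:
$R{\left(r \right)} = \sqrt{2} \sqrt{r}$ ($R{\left(r \right)} = \sqrt{2 r} = \sqrt{2} \sqrt{r}$)
$\frac{1}{28338 + R{\left(168 \right)}} = \frac{1}{28338 + \sqrt{2} \sqrt{168}} = \frac{1}{28338 + \sqrt{2} \cdot 2 \sqrt{42}} = \frac{1}{28338 + 4 \sqrt{21}}$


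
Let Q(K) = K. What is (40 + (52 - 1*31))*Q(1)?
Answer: 61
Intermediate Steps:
(40 + (52 - 1*31))*Q(1) = (40 + (52 - 1*31))*1 = (40 + (52 - 31))*1 = (40 + 21)*1 = 61*1 = 61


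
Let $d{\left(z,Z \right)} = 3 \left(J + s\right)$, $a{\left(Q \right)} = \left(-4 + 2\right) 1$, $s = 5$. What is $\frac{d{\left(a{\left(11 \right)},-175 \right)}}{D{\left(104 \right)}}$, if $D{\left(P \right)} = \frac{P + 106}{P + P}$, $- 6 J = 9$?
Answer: $\frac{52}{5} \approx 10.4$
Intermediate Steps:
$J = - \frac{3}{2}$ ($J = \left(- \frac{1}{6}\right) 9 = - \frac{3}{2} \approx -1.5$)
$D{\left(P \right)} = \frac{106 + P}{2 P}$
$a{\left(Q \right)} = -2$ ($a{\left(Q \right)} = \left(-2\right) 1 = -2$)
$d{\left(z,Z \right)} = \frac{21}{2}$ ($d{\left(z,Z \right)} = 3 \left(- \frac{3}{2} + 5\right) = 3 \cdot \frac{7}{2} = \frac{21}{2}$)
$\frac{d{\left(a{\left(11 \right)},-175 \right)}}{D{\left(104 \right)}} = \frac{21}{2 \frac{106 + 104}{2 \cdot 104}} = \frac{21}{2 \cdot \frac{1}{2} \cdot \frac{1}{104} \cdot 210} = \frac{21}{2 \cdot \frac{105}{104}} = \frac{21}{2} \cdot \frac{104}{105} = \frac{52}{5}$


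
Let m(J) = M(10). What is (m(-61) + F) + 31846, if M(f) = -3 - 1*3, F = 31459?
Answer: 63299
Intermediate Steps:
M(f) = -6 (M(f) = -3 - 3 = -6)
m(J) = -6
(m(-61) + F) + 31846 = (-6 + 31459) + 31846 = 31453 + 31846 = 63299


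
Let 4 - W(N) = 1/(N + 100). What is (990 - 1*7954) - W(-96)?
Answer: -27871/4 ≈ -6967.8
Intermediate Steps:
W(N) = 4 - 1/(100 + N) (W(N) = 4 - 1/(N + 100) = 4 - 1/(100 + N))
(990 - 1*7954) - W(-96) = (990 - 1*7954) - (399 + 4*(-96))/(100 - 96) = (990 - 7954) - (399 - 384)/4 = -6964 - 15/4 = -27871/4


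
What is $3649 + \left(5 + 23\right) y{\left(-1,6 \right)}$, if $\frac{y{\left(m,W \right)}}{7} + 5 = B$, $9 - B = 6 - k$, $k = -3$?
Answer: $2669$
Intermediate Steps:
$B = 0$ ($B = 9 - \left(6 - -3\right) = 9 - \left(6 + 3\right) = 9 - 9 = 0$)
$y{\left(m,W \right)} = -35$ ($y{\left(m,W \right)} = -35 + 7 \cdot 0 = -35 + 0 = -35$)
$3649 + \left(5 + 23\right) y{\left(-1,6 \right)} = 3649 + \left(5 + 23\right) \left(-35\right) = 3649 + 28 \left(-35\right) = 3649 - 980 = 2669$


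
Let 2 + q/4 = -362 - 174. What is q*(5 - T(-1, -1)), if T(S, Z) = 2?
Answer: -6456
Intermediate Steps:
q = -2152 (q = -8 + 4*(-362 - 174) = -8 + 4*(-536) = -8 - 2144 = -2152)
q*(5 - T(-1, -1)) = -2152*(5 - 1*2) = -2152*(5 - 2) = -2152*3 = -6456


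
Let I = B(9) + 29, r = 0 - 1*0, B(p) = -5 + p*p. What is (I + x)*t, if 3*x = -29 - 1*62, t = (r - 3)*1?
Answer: -224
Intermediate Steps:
B(p) = -5 + p**2
r = 0 (r = 0 + 0 = 0)
I = 105 (I = (-5 + 9**2) + 29 = (-5 + 81) + 29 = 76 + 29 = 105)
t = -3 (t = (0 - 3)*1 = -3*1 = -3)
x = -91/3 (x = (-29 - 1*62)/3 = (-29 - 62)/3 = (1/3)*(-91) = -91/3 ≈ -30.333)
(I + x)*t = (105 - 91/3)*(-3) = (224/3)*(-3) = -224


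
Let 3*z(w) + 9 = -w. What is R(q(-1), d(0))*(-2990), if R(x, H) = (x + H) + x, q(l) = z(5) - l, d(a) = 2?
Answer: 47840/3 ≈ 15947.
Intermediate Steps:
z(w) = -3 - w/3 (z(w) = -3 + (-w)/3 = -3 - w/3)
q(l) = -14/3 - l (q(l) = (-3 - 1/3*5) - l = (-3 - 5/3) - l = -14/3 - l)
R(x, H) = H + 2*x (R(x, H) = (H + x) + x = H + 2*x)
R(q(-1), d(0))*(-2990) = (2 + 2*(-14/3 - 1*(-1)))*(-2990) = (2 + 2*(-14/3 + 1))*(-2990) = (2 + 2*(-11/3))*(-2990) = (2 - 22/3)*(-2990) = -16/3*(-2990) = 47840/3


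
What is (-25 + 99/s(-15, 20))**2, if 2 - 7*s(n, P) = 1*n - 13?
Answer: 361/100 ≈ 3.6100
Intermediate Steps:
s(n, P) = 15/7 - n/7 (s(n, P) = 2/7 - (1*n - 13)/7 = 2/7 - (n - 13)/7 = 2/7 - (-13 + n)/7 = 2/7 + (13/7 - n/7) = 15/7 - n/7)
(-25 + 99/s(-15, 20))**2 = (-25 + 99/(15/7 - 1/7*(-15)))**2 = (-25 + 99/(15/7 + 15/7))**2 = (-25 + 99/(30/7))**2 = (-25 + 99*(7/30))**2 = (-25 + 231/10)**2 = (-19/10)**2 = 361/100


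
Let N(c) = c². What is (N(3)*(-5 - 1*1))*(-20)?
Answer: 1080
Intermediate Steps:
(N(3)*(-5 - 1*1))*(-20) = (3²*(-5 - 1*1))*(-20) = (9*(-5 - 1))*(-20) = (9*(-6))*(-20) = -54*(-20) = 1080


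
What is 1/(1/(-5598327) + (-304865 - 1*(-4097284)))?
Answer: 5598327/21231201683012 ≈ 2.6368e-7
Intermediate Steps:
1/(1/(-5598327) + (-304865 - 1*(-4097284))) = 1/(-1/5598327 + (-304865 + 4097284)) = 1/(-1/5598327 + 3792419) = 1/(21231201683012/5598327) = 5598327/21231201683012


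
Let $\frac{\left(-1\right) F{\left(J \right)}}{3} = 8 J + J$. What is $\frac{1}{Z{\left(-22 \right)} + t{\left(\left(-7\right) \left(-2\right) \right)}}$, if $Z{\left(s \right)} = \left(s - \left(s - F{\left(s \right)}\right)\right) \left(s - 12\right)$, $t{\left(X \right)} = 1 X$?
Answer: $- \frac{1}{20182} \approx -4.9549 \cdot 10^{-5}$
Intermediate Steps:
$F{\left(J \right)} = - 27 J$ ($F{\left(J \right)} = - 3 \left(8 J + J\right) = - 3 \cdot 9 J = - 27 J$)
$t{\left(X \right)} = X$
$Z{\left(s \right)} = - 27 s \left(-12 + s\right)$ ($Z{\left(s \right)} = \left(s - 28 s\right) \left(s - 12\right) = \left(s - 28 s\right) \left(-12 + s\right) = - 27 s \left(-12 + s\right)$)
$\frac{1}{Z{\left(-22 \right)} + t{\left(\left(-7\right) \left(-2\right) \right)}} = \frac{1}{27 \left(-22\right) \left(12 - -22\right) - -14} = \frac{1}{27 \left(-22\right) \left(12 + 22\right) + 14} = \frac{1}{27 \left(-22\right) 34 + 14} = \frac{1}{-20196 + 14} = \frac{1}{-20182} = - \frac{1}{20182}$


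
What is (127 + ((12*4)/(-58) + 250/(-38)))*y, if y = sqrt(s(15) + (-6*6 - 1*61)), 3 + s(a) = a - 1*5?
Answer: 197688*I*sqrt(10)/551 ≈ 1134.6*I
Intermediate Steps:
s(a) = -8 + a (s(a) = -3 + (a - 1*5) = -3 + (a - 5) = -3 + (-5 + a) = -8 + a)
y = 3*I*sqrt(10) (y = sqrt((-8 + 15) + (-6*6 - 1*61)) = sqrt(7 + (-36 - 61)) = sqrt(7 - 97) = sqrt(-90) = 3*I*sqrt(10) ≈ 9.4868*I)
(127 + ((12*4)/(-58) + 250/(-38)))*y = (127 + ((12*4)/(-58) + 250/(-38)))*(3*I*sqrt(10)) = (127 + (48*(-1/58) + 250*(-1/38)))*(3*I*sqrt(10)) = (127 + (-24/29 - 125/19))*(3*I*sqrt(10)) = (127 - 4081/551)*(3*I*sqrt(10)) = 65896*(3*I*sqrt(10))/551 = 197688*I*sqrt(10)/551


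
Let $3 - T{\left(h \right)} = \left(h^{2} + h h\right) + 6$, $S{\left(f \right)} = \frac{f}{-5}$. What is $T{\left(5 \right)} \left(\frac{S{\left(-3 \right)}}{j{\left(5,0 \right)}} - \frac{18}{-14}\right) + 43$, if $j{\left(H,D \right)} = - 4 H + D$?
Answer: $- \frac{16487}{700} \approx -23.553$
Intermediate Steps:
$j{\left(H,D \right)} = D - 4 H$
$S{\left(f \right)} = - \frac{f}{5}$ ($S{\left(f \right)} = f \left(- \frac{1}{5}\right) = - \frac{f}{5}$)
$T{\left(h \right)} = -3 - 2 h^{2}$ ($T{\left(h \right)} = 3 - \left(\left(h^{2} + h h\right) + 6\right) = 3 - \left(\left(h^{2} + h^{2}\right) + 6\right) = 3 - \left(2 h^{2} + 6\right) = 3 - \left(6 + 2 h^{2}\right) = -3 - 2 h^{2}$)
$T{\left(5 \right)} \left(\frac{S{\left(-3 \right)}}{j{\left(5,0 \right)}} - \frac{18}{-14}\right) + 43 = \left(-3 - 2 \cdot 5^{2}\right) \left(\frac{\left(- \frac{1}{5}\right) \left(-3\right)}{0 - 20} - \frac{18}{-14}\right) + 43 = \left(-3 - 50\right) \left(\frac{3}{5 \left(0 - 20\right)} - - \frac{9}{7}\right) + 43 = \left(-3 - 50\right) \left(\frac{3}{5 \left(-20\right)} + \frac{9}{7}\right) + 43 = - 53 \left(\frac{3}{5} \left(- \frac{1}{20}\right) + \frac{9}{7}\right) + 43 = - 53 \left(- \frac{3}{100} + \frac{9}{7}\right) + 43 = \left(-53\right) \frac{879}{700} + 43 = - \frac{46587}{700} + 43 = - \frac{16487}{700}$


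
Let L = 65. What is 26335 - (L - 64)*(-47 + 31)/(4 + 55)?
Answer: 1553781/59 ≈ 26335.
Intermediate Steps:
26335 - (L - 64)*(-47 + 31)/(4 + 55) = 26335 - (65 - 64)*(-47 + 31)/(4 + 55) = 26335 - (-16/59) = 26335 - (-16*1/59) = 26335 - (-16)/59 = 26335 - 1*(-16/59) = 26335 + 16/59 = 1553781/59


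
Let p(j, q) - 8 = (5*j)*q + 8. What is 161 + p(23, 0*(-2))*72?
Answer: 1313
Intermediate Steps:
p(j, q) = 16 + 5*j*q (p(j, q) = 8 + ((5*j)*q + 8) = 8 + (5*j*q + 8) = 8 + (8 + 5*j*q) = 16 + 5*j*q)
161 + p(23, 0*(-2))*72 = 161 + (16 + 5*23*(0*(-2)))*72 = 161 + (16 + 5*23*0)*72 = 161 + (16 + 0)*72 = 161 + 16*72 = 161 + 1152 = 1313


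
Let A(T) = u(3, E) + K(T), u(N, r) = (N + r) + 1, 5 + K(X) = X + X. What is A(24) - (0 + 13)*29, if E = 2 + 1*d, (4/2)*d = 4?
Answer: -326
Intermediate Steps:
d = 2 (d = (½)*4 = 2)
E = 4 (E = 2 + 1*2 = 2 + 2 = 4)
K(X) = -5 + 2*X (K(X) = -5 + (X + X) = -5 + 2*X)
u(N, r) = 1 + N + r
A(T) = 3 + 2*T (A(T) = (1 + 3 + 4) + (-5 + 2*T) = 8 + (-5 + 2*T) = 3 + 2*T)
A(24) - (0 + 13)*29 = (3 + 2*24) - (0 + 13)*29 = (3 + 48) - 13*29 = 51 - 1*377 = 51 - 377 = -326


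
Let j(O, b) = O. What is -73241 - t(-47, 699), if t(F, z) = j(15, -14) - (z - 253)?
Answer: -72810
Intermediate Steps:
t(F, z) = 268 - z (t(F, z) = 15 - (z - 253) = 15 - (-253 + z) = 15 + (253 - z) = 268 - z)
-73241 - t(-47, 699) = -73241 - (268 - 1*699) = -73241 - (268 - 699) = -73241 - 1*(-431) = -73241 + 431 = -72810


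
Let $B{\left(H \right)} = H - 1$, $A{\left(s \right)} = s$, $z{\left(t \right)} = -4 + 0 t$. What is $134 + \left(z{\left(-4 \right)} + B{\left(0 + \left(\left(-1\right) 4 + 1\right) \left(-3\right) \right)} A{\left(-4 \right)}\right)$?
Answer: $98$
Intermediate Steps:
$z{\left(t \right)} = -4$ ($z{\left(t \right)} = -4 + 0 = -4$)
$B{\left(H \right)} = -1 + H$
$134 + \left(z{\left(-4 \right)} + B{\left(0 + \left(\left(-1\right) 4 + 1\right) \left(-3\right) \right)} A{\left(-4 \right)}\right) = 134 + \left(-4 + \left(-1 + \left(0 + \left(\left(-1\right) 4 + 1\right) \left(-3\right)\right)\right) \left(-4\right)\right) = 134 + \left(-4 + \left(-1 + \left(0 + \left(-4 + 1\right) \left(-3\right)\right)\right) \left(-4\right)\right) = 134 + \left(-4 + \left(-1 + \left(0 - -9\right)\right) \left(-4\right)\right) = 134 + \left(-4 + \left(-1 + \left(0 + 9\right)\right) \left(-4\right)\right) = 134 + \left(-4 + \left(-1 + 9\right) \left(-4\right)\right) = 134 + \left(-4 + 8 \left(-4\right)\right) = 134 - 36 = 98$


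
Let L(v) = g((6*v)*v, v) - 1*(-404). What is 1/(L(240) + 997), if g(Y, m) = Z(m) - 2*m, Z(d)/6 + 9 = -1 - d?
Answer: -1/579 ≈ -0.0017271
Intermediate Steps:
Z(d) = -60 - 6*d (Z(d) = -54 + 6*(-1 - d) = -54 + (-6 - 6*d) = -60 - 6*d)
g(Y, m) = -60 - 8*m (g(Y, m) = (-60 - 6*m) - 2*m = -60 - 8*m)
L(v) = 344 - 8*v (L(v) = (-60 - 8*v) - 1*(-404) = (-60 - 8*v) + 404 = 344 - 8*v)
1/(L(240) + 997) = 1/((344 - 8*240) + 997) = 1/((344 - 1920) + 997) = 1/(-1576 + 997) = 1/(-579) = -1/579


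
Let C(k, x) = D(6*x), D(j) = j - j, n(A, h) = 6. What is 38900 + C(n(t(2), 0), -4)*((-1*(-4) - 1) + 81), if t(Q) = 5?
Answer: 38900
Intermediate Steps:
D(j) = 0
C(k, x) = 0
38900 + C(n(t(2), 0), -4)*((-1*(-4) - 1) + 81) = 38900 + 0*((-1*(-4) - 1) + 81) = 38900 + 0*((4 - 1) + 81) = 38900 + 0*(3 + 81) = 38900 + 0*84 = 38900 + 0 = 38900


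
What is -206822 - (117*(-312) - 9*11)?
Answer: -170219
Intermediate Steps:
-206822 - (117*(-312) - 9*11) = -206822 - (-36504 - 99) = -206822 - 1*(-36603) = -206822 + 36603 = -170219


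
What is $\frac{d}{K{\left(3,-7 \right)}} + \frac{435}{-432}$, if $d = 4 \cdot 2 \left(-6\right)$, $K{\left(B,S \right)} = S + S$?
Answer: $\frac{2441}{1008} \approx 2.4216$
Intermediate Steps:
$K{\left(B,S \right)} = 2 S$
$d = -48$ ($d = 8 \left(-6\right) = -48$)
$\frac{d}{K{\left(3,-7 \right)}} + \frac{435}{-432} = - \frac{48}{2 \left(-7\right)} + \frac{435}{-432} = - \frac{48}{-14} + 435 \left(- \frac{1}{432}\right) = \left(-48\right) \left(- \frac{1}{14}\right) - \frac{145}{144} = \frac{24}{7} - \frac{145}{144} = \frac{2441}{1008}$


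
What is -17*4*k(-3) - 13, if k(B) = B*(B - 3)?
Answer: -1237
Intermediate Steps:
k(B) = B*(-3 + B)
-17*4*k(-3) - 13 = -17*4*(-3*(-3 - 3)) - 13 = -17*4*(-3*(-6)) - 13 = -17*4*18 - 13 = -1224 - 13 = -1237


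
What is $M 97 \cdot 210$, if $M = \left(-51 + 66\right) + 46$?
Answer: $1242570$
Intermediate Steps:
$M = 61$ ($M = 15 + 46 = 61$)
$M 97 \cdot 210 = 61 \cdot 97 \cdot 210 = 5917 \cdot 210 = 1242570$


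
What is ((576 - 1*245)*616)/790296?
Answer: 25487/98787 ≈ 0.25800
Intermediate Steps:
((576 - 1*245)*616)/790296 = ((576 - 245)*616)*(1/790296) = (331*616)*(1/790296) = 203896*(1/790296) = 25487/98787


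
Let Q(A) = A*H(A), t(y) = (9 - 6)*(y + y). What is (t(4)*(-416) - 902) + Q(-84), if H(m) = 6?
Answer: -11390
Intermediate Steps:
t(y) = 6*y (t(y) = 3*(2*y) = 6*y)
Q(A) = 6*A (Q(A) = A*6 = 6*A)
(t(4)*(-416) - 902) + Q(-84) = ((6*4)*(-416) - 902) + 6*(-84) = (24*(-416) - 902) - 504 = (-9984 - 902) - 504 = -10886 - 504 = -11390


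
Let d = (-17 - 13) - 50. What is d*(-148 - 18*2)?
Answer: 14720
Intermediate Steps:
d = -80 (d = -30 - 50 = -80)
d*(-148 - 18*2) = -80*(-148 - 18*2) = -80*(-148 - 36) = -80*(-184) = 14720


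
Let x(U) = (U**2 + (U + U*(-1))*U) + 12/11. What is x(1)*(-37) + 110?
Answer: 359/11 ≈ 32.636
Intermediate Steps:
x(U) = 12/11 + U**2 (x(U) = (U**2 + (U - U)*U) + 12*(1/11) = (U**2 + 0*U) + 12/11 = (U**2 + 0) + 12/11 = U**2 + 12/11 = 12/11 + U**2)
x(1)*(-37) + 110 = (12/11 + 1**2)*(-37) + 110 = (12/11 + 1)*(-37) + 110 = (23/11)*(-37) + 110 = -851/11 + 110 = 359/11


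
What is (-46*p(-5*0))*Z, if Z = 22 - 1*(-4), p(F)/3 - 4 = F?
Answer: -14352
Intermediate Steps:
p(F) = 12 + 3*F
Z = 26 (Z = 22 + 4 = 26)
(-46*p(-5*0))*Z = -46*(12 + 3*(-5*0))*26 = -46*(12 + 3*0)*26 = -46*(12 + 0)*26 = -46*12*26 = -552*26 = -14352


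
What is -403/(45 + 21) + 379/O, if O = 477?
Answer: -55739/10494 ≈ -5.3115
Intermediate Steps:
-403/(45 + 21) + 379/O = -403/(45 + 21) + 379/477 = -403/66 + 379*(1/477) = -403*1/66 + 379/477 = -403/66 + 379/477 = -55739/10494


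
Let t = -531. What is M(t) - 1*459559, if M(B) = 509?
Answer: -459050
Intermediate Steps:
M(t) - 1*459559 = 509 - 1*459559 = 509 - 459559 = -459050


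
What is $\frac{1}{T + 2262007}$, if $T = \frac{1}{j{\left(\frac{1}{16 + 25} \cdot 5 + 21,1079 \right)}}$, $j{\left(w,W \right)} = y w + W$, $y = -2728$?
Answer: $\frac{2318209}{5243804985422} \approx 4.4209 \cdot 10^{-7}$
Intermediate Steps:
$j{\left(w,W \right)} = W - 2728 w$ ($j{\left(w,W \right)} = - 2728 w + W = W - 2728 w$)
$T = - \frac{41}{2318209}$ ($T = \frac{1}{1079 - 2728 \left(\frac{1}{16 + 25} \cdot 5 + 21\right)} = \frac{1}{1079 - 2728 \left(\frac{1}{41} \cdot 5 + 21\right)} = \frac{1}{1079 - 2728 \left(\frac{5}{41} + 21\right)} = \frac{1}{1079 - \frac{2362448}{41}} = \frac{1}{- \frac{2318209}{41}} = - \frac{41}{2318209} \approx -1.7686 \cdot 10^{-5}$)
$\frac{1}{T + 2262007} = \frac{1}{- \frac{41}{2318209} + 2262007} = \frac{1}{\frac{5243804985422}{2318209}} = \frac{2318209}{5243804985422}$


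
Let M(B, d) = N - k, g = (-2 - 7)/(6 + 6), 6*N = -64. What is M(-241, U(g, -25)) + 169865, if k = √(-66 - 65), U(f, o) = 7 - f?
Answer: 509563/3 - I*√131 ≈ 1.6985e+5 - 11.446*I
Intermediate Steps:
N = -32/3 (N = (⅙)*(-64) = -32/3 ≈ -10.667)
g = -¾ (g = -9/12 = -9*1/12 = -¾ ≈ -0.75000)
k = I*√131 (k = √(-131) = I*√131 ≈ 11.446*I)
M(B, d) = -32/3 - I*√131
M(-241, U(g, -25)) + 169865 = (-32/3 - I*√131) + 169865 = 509563/3 - I*√131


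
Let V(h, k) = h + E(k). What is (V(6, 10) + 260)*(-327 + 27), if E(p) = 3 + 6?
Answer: -82500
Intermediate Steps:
E(p) = 9
V(h, k) = 9 + h (V(h, k) = h + 9 = 9 + h)
(V(6, 10) + 260)*(-327 + 27) = ((9 + 6) + 260)*(-327 + 27) = (15 + 260)*(-300) = 275*(-300) = -82500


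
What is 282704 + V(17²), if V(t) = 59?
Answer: 282763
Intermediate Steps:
282704 + V(17²) = 282704 + 59 = 282763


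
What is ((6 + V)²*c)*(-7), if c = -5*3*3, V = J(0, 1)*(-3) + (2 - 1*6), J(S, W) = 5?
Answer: 53235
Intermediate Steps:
V = -19 (V = 5*(-3) + (2 - 1*6) = -15 + (2 - 6) = -15 - 4 = -19)
c = -45 (c = -15*3 = -45)
((6 + V)²*c)*(-7) = ((6 - 19)²*(-45))*(-7) = ((-13)²*(-45))*(-7) = (169*(-45))*(-7) = -7605*(-7) = 53235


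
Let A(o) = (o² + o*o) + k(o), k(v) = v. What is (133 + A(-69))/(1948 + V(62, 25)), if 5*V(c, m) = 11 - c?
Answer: 47930/9689 ≈ 4.9468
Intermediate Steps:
V(c, m) = 11/5 - c/5 (V(c, m) = (11 - c)/5 = 11/5 - c/5)
A(o) = o + 2*o² (A(o) = (o² + o*o) + o = (o² + o²) + o = 2*o² + o = o + 2*o²)
(133 + A(-69))/(1948 + V(62, 25)) = (133 - 69*(1 + 2*(-69)))/(1948 + (11/5 - ⅕*62)) = (133 - 69*(1 - 138))/(1948 + (11/5 - 62/5)) = (133 - 69*(-137))/(1948 - 51/5) = (133 + 9453)/(9689/5) = 9586*(5/9689) = 47930/9689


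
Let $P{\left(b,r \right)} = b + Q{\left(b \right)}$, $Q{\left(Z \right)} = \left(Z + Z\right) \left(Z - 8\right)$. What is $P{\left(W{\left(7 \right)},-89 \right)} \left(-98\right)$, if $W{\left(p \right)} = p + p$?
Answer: $-17836$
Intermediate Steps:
$W{\left(p \right)} = 2 p$
$Q{\left(Z \right)} = 2 Z \left(-8 + Z\right)$
$P{\left(b,r \right)} = b + 2 b \left(-8 + b\right)$
$P{\left(W{\left(7 \right)},-89 \right)} \left(-98\right) = 2 \cdot 7 \left(-15 + 2 \cdot 2 \cdot 7\right) \left(-98\right) = 14 \left(-15 + 2 \cdot 14\right) \left(-98\right) = 14 \left(-15 + 28\right) \left(-98\right) = 14 \cdot 13 \left(-98\right) = 182 \left(-98\right) = -17836$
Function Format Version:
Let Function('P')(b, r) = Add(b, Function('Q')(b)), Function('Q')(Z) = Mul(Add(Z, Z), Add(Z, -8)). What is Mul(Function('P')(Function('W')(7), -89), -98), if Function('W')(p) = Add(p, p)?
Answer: -17836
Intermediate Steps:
Function('W')(p) = Mul(2, p)
Function('Q')(Z) = Mul(2, Z, Add(-8, Z)) (Function('Q')(Z) = Mul(Mul(2, Z), Add(-8, Z)) = Mul(2, Z, Add(-8, Z)))
Function('P')(b, r) = Add(b, Mul(2, b, Add(-8, b)))
Mul(Function('P')(Function('W')(7), -89), -98) = Mul(Mul(Mul(2, 7), Add(-15, Mul(2, Mul(2, 7)))), -98) = Mul(Mul(14, Add(-15, Mul(2, 14))), -98) = Mul(Mul(14, Add(-15, 28)), -98) = Mul(Mul(14, 13), -98) = Mul(182, -98) = -17836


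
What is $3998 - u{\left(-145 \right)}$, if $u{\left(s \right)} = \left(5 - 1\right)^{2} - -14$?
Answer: $3968$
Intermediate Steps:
$u{\left(s \right)} = 30$ ($u{\left(s \right)} = 4^{2} + 14 = 16 + 14 = 30$)
$3998 - u{\left(-145 \right)} = 3998 - 30 = 3968$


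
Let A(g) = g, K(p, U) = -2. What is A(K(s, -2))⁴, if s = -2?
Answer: 16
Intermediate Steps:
A(K(s, -2))⁴ = (-2)⁴ = 16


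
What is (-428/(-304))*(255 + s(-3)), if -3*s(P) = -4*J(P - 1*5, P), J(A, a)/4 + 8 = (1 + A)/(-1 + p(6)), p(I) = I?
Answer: 328811/1140 ≈ 288.43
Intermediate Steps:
J(A, a) = -156/5 + 4*A/5 (J(A, a) = -32 + 4*((1 + A)/(-1 + 6)) = -32 + 4*((1 + A)/5) = -32 + 4*((1 + A)*(⅕)) = -32 + 4*(⅕ + A/5) = -32 + (⅘ + 4*A/5) = -156/5 + 4*A/5)
s(P) = -704/15 + 16*P/15 (s(P) = -(-4)*(-156/5 + 4*(P - 1*5)/5)/3 = -(-4)*(-156/5 + 4*(P - 5)/5)/3 = -(-4)*(-156/5 + 4*(-5 + P)/5)/3 = -(-4)*(-156/5 + (-4 + 4*P/5))/3 = -(-4)*(-176/5 + 4*P/5)/3 = -(704/5 - 16*P/5)/3 = -704/15 + 16*P/15)
(-428/(-304))*(255 + s(-3)) = (-428/(-304))*(255 + (-704/15 + (16/15)*(-3))) = (-428*(-1/304))*(255 + (-704/15 - 16/5)) = 107*(255 - 752/15)/76 = (107/76)*(3073/15) = 328811/1140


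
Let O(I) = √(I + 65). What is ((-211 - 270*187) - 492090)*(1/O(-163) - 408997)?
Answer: 221999890627 + 542791*I*√2/14 ≈ 2.22e+11 + 54830.0*I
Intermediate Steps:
O(I) = √(65 + I)
((-211 - 270*187) - 492090)*(1/O(-163) - 408997) = ((-211 - 270*187) - 492090)*(1/(√(65 - 163)) - 408997) = ((-211 - 50490) - 492090)*(1/(√(-98)) - 408997) = (-50701 - 492090)*(1/(7*I*√2) - 408997) = -542791*(-I*√2/14 - 408997) = -542791*(-408997 - I*√2/14) = 221999890627 + 542791*I*√2/14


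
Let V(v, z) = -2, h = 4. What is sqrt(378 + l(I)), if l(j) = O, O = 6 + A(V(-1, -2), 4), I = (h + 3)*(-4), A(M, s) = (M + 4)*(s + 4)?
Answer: 20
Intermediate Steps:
A(M, s) = (4 + M)*(4 + s)
I = -28 (I = (4 + 3)*(-4) = 7*(-4) = -28)
O = 22 (O = 6 + (16 + 4*(-2) + 4*4 - 2*4) = 6 + (16 - 8 + 16 - 8) = 6 + 16 = 22)
l(j) = 22
sqrt(378 + l(I)) = sqrt(378 + 22) = sqrt(400) = 20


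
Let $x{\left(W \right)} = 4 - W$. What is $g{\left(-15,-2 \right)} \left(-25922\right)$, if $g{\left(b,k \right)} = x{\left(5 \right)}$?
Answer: $25922$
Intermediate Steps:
$g{\left(b,k \right)} = -1$ ($g{\left(b,k \right)} = 4 - 5 = -1$)
$g{\left(-15,-2 \right)} \left(-25922\right) = \left(-1\right) \left(-25922\right) = 25922$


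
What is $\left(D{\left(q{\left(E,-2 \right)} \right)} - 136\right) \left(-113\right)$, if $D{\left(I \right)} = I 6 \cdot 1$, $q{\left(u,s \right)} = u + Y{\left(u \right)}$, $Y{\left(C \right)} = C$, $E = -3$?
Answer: $19436$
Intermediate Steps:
$q{\left(u,s \right)} = 2 u$ ($q{\left(u,s \right)} = u + u = 2 u$)
$D{\left(I \right)} = 6 I$ ($D{\left(I \right)} = 6 I 1 = 6 I$)
$\left(D{\left(q{\left(E,-2 \right)} \right)} - 136\right) \left(-113\right) = \left(6 \cdot 2 \left(-3\right) - 136\right) \left(-113\right) = \left(6 \left(-6\right) - 136\right) \left(-113\right) = \left(-36 - 136\right) \left(-113\right) = \left(-172\right) \left(-113\right) = 19436$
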